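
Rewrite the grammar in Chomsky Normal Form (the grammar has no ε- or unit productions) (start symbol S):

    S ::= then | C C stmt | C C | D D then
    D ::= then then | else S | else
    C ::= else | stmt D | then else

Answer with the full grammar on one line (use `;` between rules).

Introduce a nonterminal for each terminal appearing in a rule of length ≥ 2: X1 → stmt, X2 → then, X3 → else.
Binarize each right-hand side of length ≥ 3 by chaining fresh nonterminals (Y1, Y2, …): affected rules were S → C C X1; S → D D X2.

S ::= then | C Y1 | C C | D Y2; D ::= X2 X2 | X3 S | else; C ::= else | X1 D | X2 X3; X1 ::= stmt; X2 ::= then; X3 ::= else; Y1 ::= C X1; Y2 ::= D X2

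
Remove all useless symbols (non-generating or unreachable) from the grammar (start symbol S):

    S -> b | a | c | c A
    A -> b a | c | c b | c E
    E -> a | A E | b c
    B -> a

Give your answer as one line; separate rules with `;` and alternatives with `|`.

S -> b | a | c | c A; A -> b a | c | c b | c E; E -> a | A E | b c

Generating nonterminals: {A, B, E, S}.
Reachable from S after that: {A, E, S}.
Removed useless symbols: {B} and every production mentioning them.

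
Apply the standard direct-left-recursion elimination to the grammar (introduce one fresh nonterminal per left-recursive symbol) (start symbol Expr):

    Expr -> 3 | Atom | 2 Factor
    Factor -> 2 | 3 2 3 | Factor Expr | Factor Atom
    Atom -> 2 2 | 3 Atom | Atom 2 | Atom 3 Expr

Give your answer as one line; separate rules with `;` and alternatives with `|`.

Factor, Atom are directly left-recursive.
For Factor: α = {Expr, Atom}, β = {2, 3 2 3}. Rewrite as Factor → β Factor1 and Factor1 → α Factor1 | ε.
For Atom: α = {2, 3 Expr}, β = {2 2, 3 Atom}. Rewrite as Atom → β Atom1 and Atom1 → α Atom1 | ε.

Expr -> 3 | Atom | 2 Factor; Factor -> 2 Factor1 | 3 2 3 Factor1; Atom -> 2 2 Atom1 | 3 Atom Atom1; Factor1 -> Expr Factor1 | Atom Factor1 | ε; Atom1 -> 2 Atom1 | 3 Expr Atom1 | ε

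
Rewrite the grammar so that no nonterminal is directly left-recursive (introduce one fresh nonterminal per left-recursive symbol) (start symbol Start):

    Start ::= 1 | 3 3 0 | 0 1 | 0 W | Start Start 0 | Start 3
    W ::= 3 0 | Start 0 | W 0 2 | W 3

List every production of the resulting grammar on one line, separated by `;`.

Left recursion appears on Start, W.
For Start: α = {Start 0, 3}, β = {1, 3 3 0, 0 1, 0 W}. Rewrite as Start → β Start1 and Start1 → α Start1 | ε.
For W: α = {0 2, 3}, β = {3 0, Start 0}. Rewrite as W → β W1 and W1 → α W1 | ε.

Start ::= 1 Start1 | 3 3 0 Start1 | 0 1 Start1 | 0 W Start1; W ::= 3 0 W1 | Start 0 W1; Start1 ::= Start 0 Start1 | 3 Start1 | epsilon; W1 ::= 0 2 W1 | 3 W1 | epsilon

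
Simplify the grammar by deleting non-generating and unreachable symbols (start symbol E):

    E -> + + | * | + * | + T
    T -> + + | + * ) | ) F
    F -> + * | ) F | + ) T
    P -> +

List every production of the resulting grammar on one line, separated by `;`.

E -> + + | * | + * | + T; T -> + + | + * ) | ) F; F -> + * | ) F | + ) T

Generating nonterminals: {E, F, P, T}.
Reachable from E after that: {E, F, T}.
Removed useless symbols: {P} and every production mentioning them.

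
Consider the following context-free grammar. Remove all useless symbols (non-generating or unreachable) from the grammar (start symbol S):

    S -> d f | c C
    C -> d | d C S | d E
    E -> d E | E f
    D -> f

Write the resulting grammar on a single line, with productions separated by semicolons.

S -> d f | c C; C -> d | d C S

Generating nonterminals: {C, D, S}.
Reachable from S after that: {C, S}.
Removed useless symbols: {D, E} and every production mentioning them.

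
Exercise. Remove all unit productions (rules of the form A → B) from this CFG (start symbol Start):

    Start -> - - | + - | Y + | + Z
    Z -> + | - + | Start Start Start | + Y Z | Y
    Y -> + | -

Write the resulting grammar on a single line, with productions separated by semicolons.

Start -> - - | + - | Y + | + Z; Z -> + | - + | Start Start Start | + Y Z | -; Y -> + | -

Unit pairs: Z ⇒* {Y}.
For every A with A ⇒* B via unit rules, add B's non-unit alternatives to A; then delete every rule of the form X → Y.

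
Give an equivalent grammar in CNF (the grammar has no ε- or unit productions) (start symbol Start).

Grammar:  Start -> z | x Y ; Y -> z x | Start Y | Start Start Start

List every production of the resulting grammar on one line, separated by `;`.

Start -> z | X1 Y; Y -> X2 X1 | Start Y | Start Y1; X1 -> x; X2 -> z; Y1 -> Start Start

Introduce a nonterminal for each terminal appearing in a rule of length ≥ 2: X1 → x, X2 → z.
Binarize each right-hand side of length ≥ 3 by chaining fresh nonterminals (Y1, Y2, …): affected rules were Y → Start Start Start.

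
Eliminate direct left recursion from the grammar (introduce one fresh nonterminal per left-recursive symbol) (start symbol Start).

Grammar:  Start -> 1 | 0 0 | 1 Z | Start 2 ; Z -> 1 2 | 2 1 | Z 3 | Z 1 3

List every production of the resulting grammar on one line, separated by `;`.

Start -> 1 Start1 | 0 0 Start1 | 1 Z Start1; Z -> 1 2 Z1 | 2 1 Z1; Start1 -> 2 Start1 | eps; Z1 -> 3 Z1 | 1 3 Z1 | eps

Directly left-recursive nonterminals: Start, Z.
For Start: α = {2}, β = {1, 0 0, 1 Z}. Rewrite as Start → β Start1 and Start1 → α Start1 | ε.
For Z: α = {3, 1 3}, β = {1 2, 2 1}. Rewrite as Z → β Z1 and Z1 → α Z1 | ε.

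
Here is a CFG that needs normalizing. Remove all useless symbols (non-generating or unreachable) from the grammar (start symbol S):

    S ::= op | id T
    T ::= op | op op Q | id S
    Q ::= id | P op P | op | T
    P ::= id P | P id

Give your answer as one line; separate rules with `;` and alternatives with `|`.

S ::= op | id T; T ::= op | op op Q | id S; Q ::= id | op | T

Generating nonterminals: {Q, S, T}.
Reachable from S after that: {Q, S, T}.
Removed useless symbols: {P} and every production mentioning them.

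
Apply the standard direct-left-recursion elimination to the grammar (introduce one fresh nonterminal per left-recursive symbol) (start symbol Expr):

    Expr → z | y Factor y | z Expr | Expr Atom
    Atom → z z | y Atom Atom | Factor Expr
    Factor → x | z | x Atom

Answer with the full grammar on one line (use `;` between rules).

Left recursion appears on Expr.
For Expr: α = {Atom}, β = {z, y Factor y, z Expr}. Rewrite as Expr → β Expr1 and Expr1 → α Expr1 | ε.

Expr → z Expr1 | y Factor y Expr1 | z Expr Expr1; Atom → z z | y Atom Atom | Factor Expr; Factor → x | z | x Atom; Expr1 → Atom Expr1 | epsilon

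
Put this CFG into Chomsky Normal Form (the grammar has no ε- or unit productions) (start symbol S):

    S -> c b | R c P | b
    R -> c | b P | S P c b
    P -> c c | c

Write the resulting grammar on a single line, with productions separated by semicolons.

S -> X1 X2 | R Y1 | b; R -> c | X2 P | S Y2; P -> X1 X1 | c; X1 -> c; X2 -> b; Y1 -> X1 P; Y2 -> P Y3; Y3 -> X1 X2

Introduce a nonterminal for each terminal appearing in a rule of length ≥ 2: X1 → c, X2 → b.
Binarize each right-hand side of length ≥ 3 by chaining fresh nonterminals (Y1, Y2, …): affected rules were S → R X1 P; R → S P X1 X2.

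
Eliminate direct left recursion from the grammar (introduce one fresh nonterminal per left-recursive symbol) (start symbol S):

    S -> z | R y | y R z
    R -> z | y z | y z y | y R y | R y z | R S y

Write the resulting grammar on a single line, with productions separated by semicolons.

S -> z | R y | y R z; R -> z R' | y z R' | y z y R' | y R y R'; R' -> y z R' | S y R' | ε

Directly left-recursive nonterminal: R.
For R: α = {y z, S y}, β = {z, y z, y z y, y R y}. Rewrite as R → β R' and R' → α R' | ε.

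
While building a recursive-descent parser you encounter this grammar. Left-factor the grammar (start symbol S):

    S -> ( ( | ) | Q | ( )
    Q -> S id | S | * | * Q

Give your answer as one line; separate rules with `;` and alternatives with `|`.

S has alternatives sharing prefix '(': factor to S → ( S' with S' → ( | ).
Q has alternatives sharing prefix 'S': factor to Q → S Q' with Q' → id | ε.
Q has alternatives sharing prefix '*': factor to Q → * Q'' with Q'' → ε | Q.

S -> ) | Q | ( S'; Q -> S Q' | * Q''; S' -> ( | ); Q' -> id | eps; Q'' -> eps | Q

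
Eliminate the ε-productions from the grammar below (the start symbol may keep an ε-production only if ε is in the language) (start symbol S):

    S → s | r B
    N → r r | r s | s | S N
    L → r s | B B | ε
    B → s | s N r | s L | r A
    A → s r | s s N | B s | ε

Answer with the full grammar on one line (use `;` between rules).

S → s | r B; N → r r | r s | s | S N; L → r s | B B; B → s | s N r | s L | r A | r; A → s r | s s N | B s

The nullable symbols are {A, L}.
ε ∉ L(G), so no ε-production is kept.
Add the nullable-subset variants: B → r A gives r A | r.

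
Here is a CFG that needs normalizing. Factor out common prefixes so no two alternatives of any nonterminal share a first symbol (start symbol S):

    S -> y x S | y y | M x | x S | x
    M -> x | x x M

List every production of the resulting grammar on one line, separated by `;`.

S has alternatives sharing prefix 'y': factor to S → y S' with S' → x S | y.
S has alternatives sharing prefix 'x': factor to S → x S'' with S'' → S | ε.
M has alternatives sharing prefix 'x': factor to M → x M' with M' → ε | x M.

S -> M x | y S' | x S''; M -> x M'; S' -> x S | y; S'' -> S | epsilon; M' -> epsilon | x M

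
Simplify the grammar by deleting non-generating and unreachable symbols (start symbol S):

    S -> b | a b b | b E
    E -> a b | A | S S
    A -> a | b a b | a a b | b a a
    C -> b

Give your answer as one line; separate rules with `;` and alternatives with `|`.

Generating nonterminals: {A, C, E, S}.
Reachable from S after that: {A, E, S}.
Removed useless symbols: {C} and every production mentioning them.

S -> b | a b b | b E; E -> a b | A | S S; A -> a | b a b | a a b | b a a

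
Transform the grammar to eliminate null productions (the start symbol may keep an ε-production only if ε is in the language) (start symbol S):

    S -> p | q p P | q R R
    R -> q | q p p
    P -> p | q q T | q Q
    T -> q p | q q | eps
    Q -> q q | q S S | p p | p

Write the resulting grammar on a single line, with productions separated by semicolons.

S -> p | q p P | q R R; R -> q | q p p; P -> p | q q T | q q | q Q; T -> q p | q q; Q -> q q | q S S | p p | p

Nullable set = {T}.
ε ∉ L(G), so no ε-production is kept.
Expand every rule over subsets of its nullable positions: P → q q T gives q q T | q q.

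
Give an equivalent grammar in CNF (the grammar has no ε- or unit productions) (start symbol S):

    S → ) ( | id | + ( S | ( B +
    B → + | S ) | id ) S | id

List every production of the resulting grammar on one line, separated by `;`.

S → X1 X2 | id | X3 Y1 | X2 Y2; B → + | S X1 | X4 Y3 | id; X1 → ); X2 → (; X3 → +; X4 → id; Y1 → X2 S; Y2 → B X3; Y3 → X1 S

Introduce a nonterminal for each terminal appearing in a rule of length ≥ 2: X1 → ), X2 → (, X3 → +, X4 → id.
Binarize each right-hand side of length ≥ 3 by chaining fresh nonterminals (Y1, Y2, …): affected rules were S → X3 X2 S; S → X2 B X3; B → X4 X1 S.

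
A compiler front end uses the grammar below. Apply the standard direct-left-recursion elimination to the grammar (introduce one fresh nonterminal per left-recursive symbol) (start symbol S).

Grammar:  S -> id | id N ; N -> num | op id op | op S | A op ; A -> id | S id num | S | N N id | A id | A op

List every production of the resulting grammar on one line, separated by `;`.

S -> id | id N; N -> num | op id op | op S | A op; A -> id A' | S id num A' | S A' | N N id A'; A' -> id A' | op A' | ε

Left recursion appears on A.
For A: α = {id, op}, β = {id, S id num, S, N N id}. Rewrite as A → β A' and A' → α A' | ε.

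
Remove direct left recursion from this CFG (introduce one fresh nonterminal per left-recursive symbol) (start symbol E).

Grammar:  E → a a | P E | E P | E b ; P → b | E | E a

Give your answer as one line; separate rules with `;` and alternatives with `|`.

E → a a E' | P E E'; P → b | E | E a; E' → P E' | b E' | eps

Left recursion appears on E.
For E: α = {P, b}, β = {a a, P E}. Rewrite as E → β E' and E' → α E' | ε.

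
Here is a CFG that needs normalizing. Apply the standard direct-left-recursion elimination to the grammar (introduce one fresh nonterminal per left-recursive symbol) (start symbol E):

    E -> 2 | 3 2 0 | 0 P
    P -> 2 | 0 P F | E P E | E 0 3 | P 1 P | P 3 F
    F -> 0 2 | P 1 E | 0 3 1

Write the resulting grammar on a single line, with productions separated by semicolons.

E -> 2 | 3 2 0 | 0 P; P -> 2 P' | 0 P F P' | E P E P' | E 0 3 P'; F -> 0 2 | P 1 E | 0 3 1; P' -> 1 P P' | 3 F P' | ε

Left recursion appears on P.
For P: α = {1 P, 3 F}, β = {2, 0 P F, E P E, E 0 3}. Rewrite as P → β P' and P' → α P' | ε.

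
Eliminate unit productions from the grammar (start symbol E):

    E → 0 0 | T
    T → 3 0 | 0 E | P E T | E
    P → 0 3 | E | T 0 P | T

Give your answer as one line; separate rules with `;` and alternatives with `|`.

Unit pairs: E ⇒* {T}; P ⇒* {E, T}; T ⇒* {E}.
For every A with A ⇒* B via unit rules, add B's non-unit alternatives to A; then delete every rule of the form X → Y.

E → 0 0 | 3 0 | 0 E | P E T; T → 0 0 | 3 0 | 0 E | P E T; P → 0 0 | 0 3 | T 0 P | 3 0 | 0 E | P E T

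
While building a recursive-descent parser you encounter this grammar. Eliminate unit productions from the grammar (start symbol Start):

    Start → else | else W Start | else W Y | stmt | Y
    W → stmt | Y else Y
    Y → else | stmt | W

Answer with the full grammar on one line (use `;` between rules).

Start → else | else W Start | else W Y | stmt | Y else Y; W → stmt | Y else Y; Y → stmt | Y else Y | else

Unit pairs: Start ⇒* {W, Y}; Y ⇒* {W}.
For each unit pair (A, B), copy every non-unit production of B to A, then drop all unit productions.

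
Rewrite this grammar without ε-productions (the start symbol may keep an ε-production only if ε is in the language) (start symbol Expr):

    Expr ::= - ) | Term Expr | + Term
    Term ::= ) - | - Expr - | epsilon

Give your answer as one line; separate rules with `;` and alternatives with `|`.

Expr ::= - ) | Term Expr | + Term | +; Term ::= ) - | - Expr -

The nullable symbols are {Term}.
ε ∉ L(G), so no ε-production is kept.
For each production, add variants omitting each subset of nullable occurrences: Expr → + Term gives + Term | +.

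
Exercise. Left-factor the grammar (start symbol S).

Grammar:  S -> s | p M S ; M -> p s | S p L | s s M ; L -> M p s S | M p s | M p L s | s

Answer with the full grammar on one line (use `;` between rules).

S -> s | p M S; M -> p s | S p L | s s M; L -> s | M p L'; L' -> L s | s L''; L'' -> S | ε

L has alternatives sharing prefix 'M p': factor to L → M p L' with L' → s S | s | L s.
L' has alternatives sharing prefix 's': factor to L' → s L'' with L'' → S | ε.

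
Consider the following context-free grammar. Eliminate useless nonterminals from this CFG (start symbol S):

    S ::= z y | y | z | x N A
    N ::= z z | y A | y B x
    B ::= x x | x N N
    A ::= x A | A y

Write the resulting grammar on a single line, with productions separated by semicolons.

S ::= z y | y | z

Generating nonterminals: {B, N, S}.
Reachable from S after that: {S}.
Removed useless symbols: {A, B, N} and every production mentioning them.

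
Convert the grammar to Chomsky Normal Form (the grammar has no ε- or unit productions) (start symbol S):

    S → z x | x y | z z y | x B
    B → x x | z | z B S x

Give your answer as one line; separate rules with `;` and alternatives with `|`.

S → X1 X2 | X2 X3 | X1 Y1 | X2 B; B → X2 X2 | z | X1 Y2; X1 → z; X2 → x; X3 → y; Y1 → X1 X3; Y2 → B Y3; Y3 → S X2

Introduce a nonterminal for each terminal appearing in a rule of length ≥ 2: X1 → z, X2 → x, X3 → y.
Binarize each right-hand side of length ≥ 3 by chaining fresh nonterminals (Y1, Y2, …): affected rules were S → X1 X1 X3; B → X1 B S X2.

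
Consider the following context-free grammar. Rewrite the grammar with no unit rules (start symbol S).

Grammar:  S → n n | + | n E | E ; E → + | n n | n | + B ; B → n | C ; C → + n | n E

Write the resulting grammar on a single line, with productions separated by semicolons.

S → + | n n | n | + B | n E; E → + | n n | n | + B; B → n | + n | n E; C → + n | n E

Unit pairs: B ⇒* {C}; S ⇒* {E}.
Replace each nonterminal's rules with the union of the non-unit rules of every nonterminal it unit-derives.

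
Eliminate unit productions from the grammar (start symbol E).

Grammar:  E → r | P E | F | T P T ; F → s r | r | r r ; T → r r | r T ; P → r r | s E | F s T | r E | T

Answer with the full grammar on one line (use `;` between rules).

Unit pairs: E ⇒* {F}; P ⇒* {T}.
Replace each nonterminal's rules with the union of the non-unit rules of every nonterminal it unit-derives.

E → r | P E | T P T | s r | r r; F → s r | r | r r; T → r r | r T; P → r r | s E | F s T | r E | r T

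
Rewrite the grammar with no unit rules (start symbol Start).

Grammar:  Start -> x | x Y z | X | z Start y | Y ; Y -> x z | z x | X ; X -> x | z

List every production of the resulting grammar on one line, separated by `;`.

Unit pairs: Start ⇒* {X, Y}; Y ⇒* {X}.
For each unit pair (A, B), copy every non-unit production of B to A, then drop all unit productions.

Start -> x | x Y z | z Start y | z | x z | z x; Y -> x | z | x z | z x; X -> x | z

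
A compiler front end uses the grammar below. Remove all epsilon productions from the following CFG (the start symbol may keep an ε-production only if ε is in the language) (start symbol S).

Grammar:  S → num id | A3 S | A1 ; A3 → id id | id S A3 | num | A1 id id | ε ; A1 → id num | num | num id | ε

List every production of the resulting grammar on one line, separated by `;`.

Nullable nonterminals: {A1, A3, S}.
ε ∈ L(G) since S is nullable, so keep S → ε.
Add the nullable-subset variants: S → A3 S gives A3 S | A3. A3 → id S A3 gives id S A3 | id S | id A3 | id.

S → num id | A3 S | A3 | A1 | ε; A3 → id id | id S A3 | id S | id A3 | id | num | A1 id id; A1 → id num | num | num id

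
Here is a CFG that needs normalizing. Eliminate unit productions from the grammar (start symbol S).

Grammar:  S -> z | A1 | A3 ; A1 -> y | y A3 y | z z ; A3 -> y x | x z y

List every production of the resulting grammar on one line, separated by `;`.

S -> y | y A3 y | z z | z | y x | x z y; A1 -> y | y A3 y | z z; A3 -> y x | x z y

Unit pairs: S ⇒* {A1, A3}.
For every A with A ⇒* B via unit rules, add B's non-unit alternatives to A; then delete every rule of the form X → Y.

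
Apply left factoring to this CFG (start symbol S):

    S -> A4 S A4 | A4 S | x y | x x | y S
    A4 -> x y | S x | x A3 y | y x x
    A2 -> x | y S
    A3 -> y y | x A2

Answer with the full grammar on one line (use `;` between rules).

S -> y S | A4 S S' | x S''; A4 -> S x | y x x | x A4'; A2 -> x | y S; A3 -> y y | x A2; S' -> A4 | ε; S'' -> y | x; A4' -> y | A3 y

S has alternatives sharing prefix 'A4 S': factor to S → A4 S S' with S' → A4 | ε.
S has alternatives sharing prefix 'x': factor to S → x S'' with S'' → y | x.
A4 has alternatives sharing prefix 'x': factor to A4 → x A4' with A4' → y | A3 y.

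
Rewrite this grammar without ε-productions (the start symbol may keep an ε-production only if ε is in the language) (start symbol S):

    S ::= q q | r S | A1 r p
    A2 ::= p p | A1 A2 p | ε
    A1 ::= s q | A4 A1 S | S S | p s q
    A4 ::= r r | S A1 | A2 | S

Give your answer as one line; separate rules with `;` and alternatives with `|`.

Nullable nonterminals: {A2, A4}.
ε ∉ L(G), so no ε-production is kept.
Expand every rule over subsets of its nullable positions: A2 → A1 A2 p gives A1 A2 p | A1 p. A1 → A4 A1 S gives A4 A1 S | A1 S.

S ::= q q | r S | A1 r p; A2 ::= p p | A1 A2 p | A1 p; A1 ::= s q | A4 A1 S | A1 S | S S | p s q; A4 ::= r r | S A1 | A2 | S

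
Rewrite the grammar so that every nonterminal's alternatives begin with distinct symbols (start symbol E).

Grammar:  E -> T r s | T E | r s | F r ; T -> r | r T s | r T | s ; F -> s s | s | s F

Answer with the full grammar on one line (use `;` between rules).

E -> r s | F r | T E'; T -> s | r T'; F -> s F'; E' -> r s | E; T' -> epsilon | T T''; F' -> s | epsilon | F; T'' -> s | epsilon

E has alternatives sharing prefix 'T': factor to E → T E' with E' → r s | E.
T has alternatives sharing prefix 'r': factor to T → r T' with T' → ε | T s | T.
F has alternatives sharing prefix 's': factor to F → s F' with F' → s | ε | F.
T' has alternatives sharing prefix 'T': factor to T' → T T'' with T'' → s | ε.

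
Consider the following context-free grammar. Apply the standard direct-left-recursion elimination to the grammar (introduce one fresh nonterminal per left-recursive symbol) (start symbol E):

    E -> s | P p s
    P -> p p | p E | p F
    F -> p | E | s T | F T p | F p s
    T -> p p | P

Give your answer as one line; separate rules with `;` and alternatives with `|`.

F is directly left-recursive.
For F: α = {T p, p s}, β = {p, E, s T}. Rewrite as F → β F' and F' → α F' | ε.

E -> s | P p s; P -> p p | p E | p F; F -> p F' | E F' | s T F'; T -> p p | P; F' -> T p F' | p s F' | ε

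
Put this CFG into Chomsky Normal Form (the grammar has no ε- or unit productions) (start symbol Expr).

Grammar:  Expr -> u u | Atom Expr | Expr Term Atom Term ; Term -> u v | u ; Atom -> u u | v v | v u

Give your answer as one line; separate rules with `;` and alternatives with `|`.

Introduce a nonterminal for each terminal appearing in a rule of length ≥ 2: X1 → u, X2 → v.
Binarize each right-hand side of length ≥ 3 by chaining fresh nonterminals (Y1, Y2, …): affected rules were Expr → Expr Term Atom Term.

Expr -> X1 X1 | Atom Expr | Expr Y1; Term -> X1 X2 | u; Atom -> X1 X1 | X2 X2 | X2 X1; X1 -> u; X2 -> v; Y1 -> Term Y2; Y2 -> Atom Term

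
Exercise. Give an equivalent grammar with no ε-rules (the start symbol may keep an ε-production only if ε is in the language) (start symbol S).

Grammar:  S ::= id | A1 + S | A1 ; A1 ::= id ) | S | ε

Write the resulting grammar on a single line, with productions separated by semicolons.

The nullable symbols are {A1, S}.
ε ∈ L(G) since S is nullable, so keep S → ε.
Add the nullable-subset variants: S → A1 + S gives A1 + S | A1 + | + S | +.

S ::= id | A1 + S | A1 + | + S | + | A1 | ε; A1 ::= id ) | S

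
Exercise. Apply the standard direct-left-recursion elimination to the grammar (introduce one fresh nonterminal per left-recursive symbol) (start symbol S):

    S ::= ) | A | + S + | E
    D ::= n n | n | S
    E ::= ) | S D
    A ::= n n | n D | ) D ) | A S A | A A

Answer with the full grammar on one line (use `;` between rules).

A is directly left-recursive.
For A: α = {S A, A}, β = {n n, n D, ) D )}. Rewrite as A → β A' and A' → α A' | ε.

S ::= ) | A | + S + | E; D ::= n n | n | S; E ::= ) | S D; A ::= n n A' | n D A' | ) D ) A'; A' ::= S A A' | A A' | eps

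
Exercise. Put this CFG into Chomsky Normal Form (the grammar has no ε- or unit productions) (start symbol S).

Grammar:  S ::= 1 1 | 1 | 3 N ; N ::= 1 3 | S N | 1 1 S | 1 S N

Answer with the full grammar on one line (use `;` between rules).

Introduce a nonterminal for each terminal appearing in a rule of length ≥ 2: X1 → 1, X2 → 3.
Binarize each right-hand side of length ≥ 3 by chaining fresh nonterminals (Y1, Y2, …): affected rules were N → X1 X1 S; N → X1 S N.

S ::= X1 X1 | 1 | X2 N; N ::= X1 X2 | S N | X1 Y1 | X1 Y2; X1 ::= 1; X2 ::= 3; Y1 ::= X1 S; Y2 ::= S N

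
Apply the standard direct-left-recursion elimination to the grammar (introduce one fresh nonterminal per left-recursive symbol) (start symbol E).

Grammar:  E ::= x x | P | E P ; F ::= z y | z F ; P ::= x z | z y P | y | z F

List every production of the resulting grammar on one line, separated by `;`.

E ::= x x E' | P E'; F ::= z y | z F; P ::= x z | z y P | y | z F; E' ::= P E' | ε

E is directly left-recursive.
For E: α = {P}, β = {x x, P}. Rewrite as E → β E' and E' → α E' | ε.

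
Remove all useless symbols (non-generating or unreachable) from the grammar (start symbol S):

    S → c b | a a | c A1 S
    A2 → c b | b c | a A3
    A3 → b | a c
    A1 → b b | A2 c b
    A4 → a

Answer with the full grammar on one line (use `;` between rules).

S → c b | a a | c A1 S; A2 → c b | b c | a A3; A3 → b | a c; A1 → b b | A2 c b

Generating nonterminals: {A1, A2, A3, A4, S}.
Reachable from S after that: {A1, A2, A3, S}.
Removed useless symbols: {A4} and every production mentioning them.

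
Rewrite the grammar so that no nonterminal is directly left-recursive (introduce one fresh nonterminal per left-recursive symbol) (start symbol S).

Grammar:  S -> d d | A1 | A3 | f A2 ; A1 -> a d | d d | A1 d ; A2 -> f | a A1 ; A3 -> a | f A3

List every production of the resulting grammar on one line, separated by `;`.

S -> d d | A1 | A3 | f A2; A1 -> a d A1' | d d A1'; A2 -> f | a A1; A3 -> a | f A3; A1' -> d A1' | ε

Directly left-recursive nonterminal: A1.
For A1: α = {d}, β = {a d, d d}. Rewrite as A1 → β A1' and A1' → α A1' | ε.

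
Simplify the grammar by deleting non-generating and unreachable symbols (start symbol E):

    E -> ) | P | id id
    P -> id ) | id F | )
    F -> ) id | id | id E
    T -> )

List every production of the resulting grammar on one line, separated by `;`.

Generating nonterminals: {E, F, P, T}.
Reachable from E after that: {E, F, P}.
Removed useless symbols: {T} and every production mentioning them.

E -> ) | P | id id; P -> id ) | id F | ); F -> ) id | id | id E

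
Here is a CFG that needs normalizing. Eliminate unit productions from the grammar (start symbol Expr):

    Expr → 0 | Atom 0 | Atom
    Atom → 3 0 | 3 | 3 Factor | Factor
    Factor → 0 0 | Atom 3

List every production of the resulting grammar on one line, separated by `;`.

Unit pairs: Atom ⇒* {Factor}; Expr ⇒* {Atom, Factor}.
For each unit pair (A, B), copy every non-unit production of B to A, then drop all unit productions.

Expr → 3 0 | 3 | 3 Factor | 0 0 | Atom 3 | 0 | Atom 0; Atom → 3 0 | 3 | 3 Factor | 0 0 | Atom 3; Factor → 0 0 | Atom 3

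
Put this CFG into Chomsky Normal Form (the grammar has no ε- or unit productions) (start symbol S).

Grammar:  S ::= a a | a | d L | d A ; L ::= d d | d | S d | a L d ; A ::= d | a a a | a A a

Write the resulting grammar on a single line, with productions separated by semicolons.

S ::= X1 X1 | a | X2 L | X2 A; L ::= X2 X2 | d | S X2 | X1 Y1; A ::= d | X1 Y2 | X1 Y3; X1 ::= a; X2 ::= d; Y1 ::= L X2; Y2 ::= X1 X1; Y3 ::= A X1

Introduce a nonterminal for each terminal appearing in a rule of length ≥ 2: X1 → a, X2 → d.
Binarize each right-hand side of length ≥ 3 by chaining fresh nonterminals (Y1, Y2, …): affected rules were L → X1 L X2; A → X1 X1 X1; A → X1 A X1.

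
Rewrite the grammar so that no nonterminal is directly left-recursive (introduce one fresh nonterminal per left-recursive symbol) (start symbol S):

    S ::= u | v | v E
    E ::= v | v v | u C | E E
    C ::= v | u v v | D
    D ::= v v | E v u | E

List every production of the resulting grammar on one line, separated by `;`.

S ::= u | v | v E; E ::= v E' | v v E' | u C E'; C ::= v | u v v | D; D ::= v v | E v u | E; E' ::= E E' | ε

Left recursion appears on E.
For E: α = {E}, β = {v, v v, u C}. Rewrite as E → β E' and E' → α E' | ε.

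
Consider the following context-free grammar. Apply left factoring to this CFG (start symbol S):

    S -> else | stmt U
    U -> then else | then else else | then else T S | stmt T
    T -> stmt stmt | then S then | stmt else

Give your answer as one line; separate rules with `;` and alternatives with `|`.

U has alternatives sharing prefix 'then else': factor to U → then else U' with U' → ε | else | T S.
T has alternatives sharing prefix 'stmt': factor to T → stmt T' with T' → stmt | else.

S -> else | stmt U; U -> stmt T | then else U'; T -> then S then | stmt T'; U' -> eps | else | T S; T' -> stmt | else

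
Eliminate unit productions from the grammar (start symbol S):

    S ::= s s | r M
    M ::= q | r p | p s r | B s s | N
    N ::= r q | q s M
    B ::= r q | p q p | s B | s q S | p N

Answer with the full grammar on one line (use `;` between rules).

Unit pairs: M ⇒* {N}.
Replace each nonterminal's rules with the union of the non-unit rules of every nonterminal it unit-derives.

S ::= s s | r M; M ::= r q | q s M | q | r p | p s r | B s s; N ::= r q | q s M; B ::= r q | p q p | s B | s q S | p N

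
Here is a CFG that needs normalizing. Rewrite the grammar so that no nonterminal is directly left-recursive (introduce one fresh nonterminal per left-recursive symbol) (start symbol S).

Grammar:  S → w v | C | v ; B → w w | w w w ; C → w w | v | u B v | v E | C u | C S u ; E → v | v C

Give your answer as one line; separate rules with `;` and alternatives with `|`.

S → w v | C | v; B → w w | w w w; C → w w C' | v C' | u B v C' | v E C'; E → v | v C; C' → u C' | S u C' | epsilon

C is directly left-recursive.
For C: α = {u, S u}, β = {w w, v, u B v, v E}. Rewrite as C → β C' and C' → α C' | ε.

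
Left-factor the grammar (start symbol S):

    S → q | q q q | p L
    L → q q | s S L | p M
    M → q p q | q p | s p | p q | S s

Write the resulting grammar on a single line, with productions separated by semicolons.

S → p L | q S'; L → q q | s S L | p M; M → s p | p q | S s | q p M'; S' → ε | q q; M' → q | ε

S has alternatives sharing prefix 'q': factor to S → q S' with S' → ε | q q.
M has alternatives sharing prefix 'q p': factor to M → q p M' with M' → q | ε.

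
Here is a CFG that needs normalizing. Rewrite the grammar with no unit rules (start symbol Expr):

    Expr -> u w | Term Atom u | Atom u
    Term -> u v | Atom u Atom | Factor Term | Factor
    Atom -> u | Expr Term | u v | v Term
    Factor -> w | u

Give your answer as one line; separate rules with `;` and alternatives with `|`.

Unit pairs: Term ⇒* {Factor}.
For every A with A ⇒* B via unit rules, add B's non-unit alternatives to A; then delete every rule of the form X → Y.

Expr -> u w | Term Atom u | Atom u; Term -> u v | Atom u Atom | Factor Term | w | u; Atom -> u | Expr Term | u v | v Term; Factor -> w | u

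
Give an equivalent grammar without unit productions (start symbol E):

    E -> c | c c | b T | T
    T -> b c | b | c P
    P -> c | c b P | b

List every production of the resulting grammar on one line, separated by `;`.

E -> c | c c | b T | b c | b | c P; T -> b c | b | c P; P -> c | c b P | b

Unit pairs: E ⇒* {T}.
For every A with A ⇒* B via unit rules, add B's non-unit alternatives to A; then delete every rule of the form X → Y.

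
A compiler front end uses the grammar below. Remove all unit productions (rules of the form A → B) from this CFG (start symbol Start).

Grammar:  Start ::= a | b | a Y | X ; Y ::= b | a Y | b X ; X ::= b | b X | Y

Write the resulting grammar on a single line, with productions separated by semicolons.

Start ::= a | b | a Y | b X; Y ::= b | a Y | b X; X ::= b | b X | a Y

Unit pairs: Start ⇒* {X, Y}; X ⇒* {Y}.
Replace each nonterminal's rules with the union of the non-unit rules of every nonterminal it unit-derives.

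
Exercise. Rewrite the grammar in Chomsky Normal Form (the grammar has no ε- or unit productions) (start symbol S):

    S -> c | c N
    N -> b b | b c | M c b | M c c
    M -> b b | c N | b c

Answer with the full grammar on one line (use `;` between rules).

Introduce a nonterminal for each terminal appearing in a rule of length ≥ 2: X1 → c, X2 → b.
Binarize each right-hand side of length ≥ 3 by chaining fresh nonterminals (Y1, Y2, …): affected rules were N → M X1 X2; N → M X1 X1.

S -> c | X1 N; N -> X2 X2 | X2 X1 | M Y1 | M Y2; M -> X2 X2 | X1 N | X2 X1; X1 -> c; X2 -> b; Y1 -> X1 X2; Y2 -> X1 X1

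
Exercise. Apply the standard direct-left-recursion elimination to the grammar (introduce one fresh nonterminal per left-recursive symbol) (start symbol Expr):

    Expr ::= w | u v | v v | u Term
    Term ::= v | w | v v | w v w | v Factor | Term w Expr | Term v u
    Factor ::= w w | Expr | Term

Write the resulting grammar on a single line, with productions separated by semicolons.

Expr ::= w | u v | v v | u Term; Term ::= v Term1 | w Term1 | v v Term1 | w v w Term1 | v Factor Term1; Factor ::= w w | Expr | Term; Term1 ::= w Expr Term1 | v u Term1 | ε

Directly left-recursive nonterminal: Term.
For Term: α = {w Expr, v u}, β = {v, w, v v, w v w, v Factor}. Rewrite as Term → β Term1 and Term1 → α Term1 | ε.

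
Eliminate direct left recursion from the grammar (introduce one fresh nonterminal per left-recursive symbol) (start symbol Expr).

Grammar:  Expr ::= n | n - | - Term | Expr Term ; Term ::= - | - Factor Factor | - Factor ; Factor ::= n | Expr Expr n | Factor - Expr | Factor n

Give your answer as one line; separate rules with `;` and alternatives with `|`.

Expr ::= n Expr1 | n - Expr1 | - Term Expr1; Term ::= - | - Factor Factor | - Factor; Factor ::= n Factor1 | Expr Expr n Factor1; Expr1 ::= Term Expr1 | ε; Factor1 ::= - Expr Factor1 | n Factor1 | ε

Directly left-recursive nonterminals: Expr, Factor.
For Expr: α = {Term}, β = {n, n -, - Term}. Rewrite as Expr → β Expr1 and Expr1 → α Expr1 | ε.
For Factor: α = {- Expr, n}, β = {n, Expr Expr n}. Rewrite as Factor → β Factor1 and Factor1 → α Factor1 | ε.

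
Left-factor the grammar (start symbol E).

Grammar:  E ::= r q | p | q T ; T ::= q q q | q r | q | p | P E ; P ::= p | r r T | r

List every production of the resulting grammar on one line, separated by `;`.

E ::= r q | p | q T; T ::= p | P E | q T'; P ::= p | r P'; T' ::= q q | r | ε; P' ::= r T | ε

T has alternatives sharing prefix 'q': factor to T → q T' with T' → q q | r | ε.
P has alternatives sharing prefix 'r': factor to P → r P' with P' → r T | ε.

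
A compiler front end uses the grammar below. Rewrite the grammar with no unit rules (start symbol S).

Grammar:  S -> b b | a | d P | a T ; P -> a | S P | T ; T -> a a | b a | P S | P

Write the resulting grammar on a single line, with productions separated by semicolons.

Unit pairs: P ⇒* {T}; T ⇒* {P}.
For each unit pair (A, B), copy every non-unit production of B to A, then drop all unit productions.

S -> b b | a | d P | a T; P -> a | S P | a a | b a | P S; T -> a | S P | a a | b a | P S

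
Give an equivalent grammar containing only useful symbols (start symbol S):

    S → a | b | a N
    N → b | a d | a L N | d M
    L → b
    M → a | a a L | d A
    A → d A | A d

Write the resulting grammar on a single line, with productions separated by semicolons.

Generating nonterminals: {L, M, N, S}.
Reachable from S after that: {L, M, N, S}.
Removed useless symbols: {A} and every production mentioning them.

S → a | b | a N; N → b | a d | a L N | d M; L → b; M → a | a a L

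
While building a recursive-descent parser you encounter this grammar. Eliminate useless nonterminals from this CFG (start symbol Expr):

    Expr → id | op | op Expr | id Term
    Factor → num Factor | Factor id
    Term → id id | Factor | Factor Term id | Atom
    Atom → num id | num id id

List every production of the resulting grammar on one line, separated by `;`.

Expr → id | op | op Expr | id Term; Term → id id | Atom; Atom → num id | num id id

Generating nonterminals: {Atom, Expr, Term}.
Reachable from Expr after that: {Atom, Expr, Term}.
Removed useless symbols: {Factor} and every production mentioning them.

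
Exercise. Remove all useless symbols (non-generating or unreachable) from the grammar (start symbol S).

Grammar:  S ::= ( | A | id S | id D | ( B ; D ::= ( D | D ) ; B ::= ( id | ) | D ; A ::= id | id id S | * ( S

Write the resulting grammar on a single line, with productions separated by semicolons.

S ::= ( | A | id S | ( B; B ::= ( id | ); A ::= id | id id S | * ( S

Generating nonterminals: {A, B, S}.
Reachable from S after that: {A, B, S}.
Removed useless symbols: {D} and every production mentioning them.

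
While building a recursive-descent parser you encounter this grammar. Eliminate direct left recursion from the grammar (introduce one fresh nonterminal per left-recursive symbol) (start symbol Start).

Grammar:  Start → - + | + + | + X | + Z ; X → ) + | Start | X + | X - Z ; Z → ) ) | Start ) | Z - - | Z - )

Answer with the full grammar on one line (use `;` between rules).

Left recursion appears on X, Z.
For X: α = {+, - Z}, β = {) +, Start}. Rewrite as X → β X1 and X1 → α X1 | ε.
For Z: α = {- -, - )}, β = {) ), Start )}. Rewrite as Z → β Z1 and Z1 → α Z1 | ε.

Start → - + | + + | + X | + Z; X → ) + X1 | Start X1; Z → ) ) Z1 | Start ) Z1; X1 → + X1 | - Z X1 | epsilon; Z1 → - - Z1 | - ) Z1 | epsilon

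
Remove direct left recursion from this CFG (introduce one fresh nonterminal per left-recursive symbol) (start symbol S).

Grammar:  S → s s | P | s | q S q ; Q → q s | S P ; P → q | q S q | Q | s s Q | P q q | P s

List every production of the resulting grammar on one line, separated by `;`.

S → s s | P | s | q S q; Q → q s | S P; P → q P' | q S q P' | Q P' | s s Q P'; P' → q q P' | s P' | ε

P is directly left-recursive.
For P: α = {q q, s}, β = {q, q S q, Q, s s Q}. Rewrite as P → β P' and P' → α P' | ε.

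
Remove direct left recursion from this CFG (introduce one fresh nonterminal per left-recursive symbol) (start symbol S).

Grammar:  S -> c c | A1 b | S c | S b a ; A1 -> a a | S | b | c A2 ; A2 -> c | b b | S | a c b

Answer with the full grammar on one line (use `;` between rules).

S -> c c S' | A1 b S'; A1 -> a a | S | b | c A2; A2 -> c | b b | S | a c b; S' -> c S' | b a S' | ε

Directly left-recursive nonterminal: S.
For S: α = {c, b a}, β = {c c, A1 b}. Rewrite as S → β S' and S' → α S' | ε.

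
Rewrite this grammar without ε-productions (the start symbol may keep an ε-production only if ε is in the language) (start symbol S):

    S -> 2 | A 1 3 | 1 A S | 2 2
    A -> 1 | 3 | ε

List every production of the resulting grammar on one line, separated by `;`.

S -> 2 | A 1 3 | 1 3 | 1 A S | 1 S | 2 2; A -> 1 | 3

Nullable nonterminals: {A}.
ε ∉ L(G), so no ε-production is kept.
Expand every rule over subsets of its nullable positions: S → A 1 3 gives A 1 3 | 1 3. S → 1 A S gives 1 A S | 1 S.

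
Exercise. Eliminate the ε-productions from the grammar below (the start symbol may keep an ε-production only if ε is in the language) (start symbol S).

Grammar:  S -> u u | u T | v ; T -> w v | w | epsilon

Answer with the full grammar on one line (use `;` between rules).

S -> u u | u T | u | v; T -> w v | w

Nullable nonterminals: {T}.
ε ∉ L(G), so no ε-production is kept.
Add the nullable-subset variants: S → u T gives u T | u.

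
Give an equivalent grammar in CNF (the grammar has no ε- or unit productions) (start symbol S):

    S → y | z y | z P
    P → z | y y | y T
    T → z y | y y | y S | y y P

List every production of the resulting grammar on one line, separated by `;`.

S → y | X1 X2 | X1 P; P → z | X2 X2 | X2 T; T → X1 X2 | X2 X2 | X2 S | X2 Y1; X1 → z; X2 → y; Y1 → X2 P

Introduce a nonterminal for each terminal appearing in a rule of length ≥ 2: X1 → z, X2 → y.
Binarize each right-hand side of length ≥ 3 by chaining fresh nonterminals (Y1, Y2, …): affected rules were T → X2 X2 P.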